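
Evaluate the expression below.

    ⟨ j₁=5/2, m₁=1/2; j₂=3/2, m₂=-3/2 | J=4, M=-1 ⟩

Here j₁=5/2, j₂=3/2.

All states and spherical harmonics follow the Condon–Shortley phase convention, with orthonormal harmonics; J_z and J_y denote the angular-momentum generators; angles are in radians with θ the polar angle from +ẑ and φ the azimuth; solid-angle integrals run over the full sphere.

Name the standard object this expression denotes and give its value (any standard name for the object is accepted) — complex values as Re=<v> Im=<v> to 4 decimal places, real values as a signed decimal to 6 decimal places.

Clebsch–Gordan coefficient, +√(5/28) ≈ +0.422577

This is a Clebsch–Gordan (vector-coupling) coefficient.
triangle: 0!×5!×3!/9! = 720/362880
(j±m)!: 3!×2!×0!×3!×3!×5! = 51840
prefactor² = (2J+1)×Δ×N² = 6480/7
  k=0: +1/(0!×0!×2!×0!×3!×3!) = 1/72
Σ = 1/72  ⇒  CG² = 6480/7×(1/72)² = 5/28
CG = +√(5/28) = +0.422577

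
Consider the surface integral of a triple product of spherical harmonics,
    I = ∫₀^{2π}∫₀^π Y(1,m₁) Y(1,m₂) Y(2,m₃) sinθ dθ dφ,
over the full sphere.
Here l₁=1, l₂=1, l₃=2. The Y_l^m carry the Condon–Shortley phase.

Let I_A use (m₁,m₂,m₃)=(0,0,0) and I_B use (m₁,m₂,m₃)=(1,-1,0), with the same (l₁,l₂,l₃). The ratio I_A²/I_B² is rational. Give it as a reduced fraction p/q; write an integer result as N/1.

4/1

Same 1,1,2: normalisation and zero-m 3j drop out of the ratio.
A: Δ: 0! 2! 2! / 5! → 1/30; sum: t=0:+1/1 = 1/1; 3j²(1 1 2; 0 0 0) = Δ·Π!·Σ² = 2/15  (sign +1)
B: Δ: 0! 2! 2! / 5! → 1/30; sum: t=0:+1/4 = 1/4; 3j²(1 1 2; 1 -1 0) = Δ·Π!·Σ² = 1/30  (sign +1)
I_A²/I_B² = (2/15)/(1/30) = 4/1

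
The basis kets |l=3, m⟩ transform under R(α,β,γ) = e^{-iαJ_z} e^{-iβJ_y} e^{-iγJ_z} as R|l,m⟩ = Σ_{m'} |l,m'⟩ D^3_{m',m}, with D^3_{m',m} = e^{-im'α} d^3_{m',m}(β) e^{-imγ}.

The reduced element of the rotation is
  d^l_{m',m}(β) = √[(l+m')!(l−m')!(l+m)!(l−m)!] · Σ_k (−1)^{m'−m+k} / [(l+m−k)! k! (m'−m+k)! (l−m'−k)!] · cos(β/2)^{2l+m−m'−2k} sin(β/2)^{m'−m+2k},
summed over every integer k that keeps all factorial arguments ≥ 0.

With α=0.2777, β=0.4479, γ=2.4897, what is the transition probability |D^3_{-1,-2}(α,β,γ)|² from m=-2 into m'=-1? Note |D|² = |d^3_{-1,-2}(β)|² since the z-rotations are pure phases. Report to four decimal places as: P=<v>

First d^3_{-1,-2}(β=0.4479), then the phase factors e^{-i(-1)α} and e^{-i(-2)γ}:
With c≡cos(β/2)=0.975028 and s≡sin(β/2)=0.222083, N=[2·24·1·120]^{1/2}=75.894664
k: max(0,(-2)−(-1))=0 … min(3+(-2),3−(-1))=1
  k=0: (−1)^1·75.8947/(24)·0.9750^5·0.2221^1 = -0.618871
  k=1: (−1)^2·75.8947/(12)·0.9750^3·0.2221^3 = +0.064213
d^3_{-1,-2}(0.4479) = -0.618871 +0.064213 = -0.554657
|D^3_{-1,-2}|² = |d^3_{-1,-2}(β)|² = (-0.554657)² = 0.307645 (the z-rotation phases have unit modulus)

P=0.3076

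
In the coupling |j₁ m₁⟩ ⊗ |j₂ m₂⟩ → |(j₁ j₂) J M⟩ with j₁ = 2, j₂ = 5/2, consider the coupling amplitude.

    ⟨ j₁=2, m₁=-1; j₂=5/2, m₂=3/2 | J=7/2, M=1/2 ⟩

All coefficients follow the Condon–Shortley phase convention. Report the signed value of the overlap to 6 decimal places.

-0.619780  (= −√(121/315))

√[8·1!3!4!/9! · 1!3!4!1!4!3!] = √(2304/35)
  +(−1)^0/∏(0,1,3,4,0,0)! = 1/144  (running 1/144)
  +(−1)^1/∏(1,0,2,3,1,1)! = -1/12  (running -11/144)
⟨..|..⟩ = √(2304/35)·(-11/144) = -0.619780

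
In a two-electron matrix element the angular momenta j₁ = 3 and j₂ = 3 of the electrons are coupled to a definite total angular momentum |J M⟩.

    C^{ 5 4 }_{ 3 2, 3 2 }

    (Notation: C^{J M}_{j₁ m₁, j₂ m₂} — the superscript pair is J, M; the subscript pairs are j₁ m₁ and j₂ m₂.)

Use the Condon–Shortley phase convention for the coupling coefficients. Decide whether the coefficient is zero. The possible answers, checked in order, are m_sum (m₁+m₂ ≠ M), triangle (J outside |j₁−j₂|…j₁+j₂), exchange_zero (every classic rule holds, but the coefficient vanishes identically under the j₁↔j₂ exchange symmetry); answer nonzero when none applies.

exchange_zero

m-sum: m₁+m₂ = 2+2 = 4, M = 4  ✓
triangle: |j₁−j₂| = 0 ≤ J = 5 ≤ j₁+j₂ = 6  ✓
exchange: j₁=j₂ and m₁=m₂, and (−1)^(j₁+j₂−J) = (−1)^1 = −1 forces ⟨j₁m₁;j₂m₂|JM⟩ = −⟨j₂m₂;j₁m₁|JM⟩ = −⟨j₁m₁;j₂m₂|JM⟩ ⇒ the coefficient vanishes identically
Racah sum check: Σ_k collapses to 0 ⇒ CG = 0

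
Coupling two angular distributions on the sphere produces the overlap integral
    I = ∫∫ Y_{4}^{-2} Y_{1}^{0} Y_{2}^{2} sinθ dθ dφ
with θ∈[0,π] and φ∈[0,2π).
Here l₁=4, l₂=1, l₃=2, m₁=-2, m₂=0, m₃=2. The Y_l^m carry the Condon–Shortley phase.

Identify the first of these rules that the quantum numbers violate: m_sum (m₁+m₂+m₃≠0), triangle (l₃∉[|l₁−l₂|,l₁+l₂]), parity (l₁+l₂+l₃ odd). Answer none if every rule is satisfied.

triangle

azimuthal sum: -2 + 0 + 2 = 0  ✓
l₃ must lie in [3,5]; have l₃=2  ✗
L = 4 + 1 + 2 = 7 (odd)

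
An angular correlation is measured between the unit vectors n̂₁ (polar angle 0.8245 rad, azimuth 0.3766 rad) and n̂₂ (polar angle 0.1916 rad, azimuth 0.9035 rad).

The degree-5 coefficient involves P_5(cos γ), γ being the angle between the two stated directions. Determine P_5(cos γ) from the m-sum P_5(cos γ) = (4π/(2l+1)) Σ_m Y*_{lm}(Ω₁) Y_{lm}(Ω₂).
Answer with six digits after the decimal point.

Term-by-term m-sum for l=5 (normalisation 4π/11 = 1.142397):
  m=-5: (-0.03042 + 0.09424j) × (-0.00002 + 0.00011j) = -0.00001 - 0.00001j  (running Σ = -0.00001 - 0.00001j)
  m=-4: (0.01863 + 0.28896j) × (-0.00169 + 0.00086j) = -0.00028 - 0.00047j  (running Σ = -0.00029 - 0.00048j)
  m=-3: (0.18400 + 0.38984j) × (-0.01665 - 0.00766j) = -0.00008 - 0.00790j  (running Σ = -0.00037 - 0.00838j)
  m=-2: (0.17322 + 0.16241j) × (-0.02670 - 0.11094j) = 0.01339 - 0.02355j  (running Σ = 0.01302 - 0.03193j)
  m=-1: (-0.21679 - 0.08574j) × (0.26468 - 0.33595j) = -0.08618 + 0.05014j  (running Σ = -0.07316 + 0.01821j)
  m=0: (-0.30811 + 0.00000j) × (0.69484 + 0.00000j) = -0.21409 + 0.00000j  (running Σ = -0.28725 + 0.01821j)
  m=1: (0.21679 - 0.08574j) × (-0.26468 - 0.33595j) = -0.08618 - 0.05014j  (running Σ = -0.37343 - 0.03193j)
  m=2: (0.17322 - 0.16241j) × (-0.02670 + 0.11094j) = 0.01339 + 0.02355j  (running Σ = -0.36004 - 0.00838j)
  m=3: (-0.18400 + 0.38984j) × (0.01665 - 0.00766j) = -0.00008 + 0.00790j  (running Σ = -0.36012 - 0.00048j)
  m=4: (0.01863 - 0.28896j) × (-0.00169 - 0.00086j) = -0.00028 + 0.00047j  (running Σ = -0.36040 - 0.00001j)
  m=5: (0.03042 + 0.09424j) × (0.00002 + 0.00011j) = -0.00001 + 0.00001j  (running Σ = -0.36041 - 0.00000j)
Total Σ_m = -0.36041 - 0.00000j. Multiply by 1.142397: -0.41173 - 0.00000j. P_5(cos γ) = -0.411728

-0.411728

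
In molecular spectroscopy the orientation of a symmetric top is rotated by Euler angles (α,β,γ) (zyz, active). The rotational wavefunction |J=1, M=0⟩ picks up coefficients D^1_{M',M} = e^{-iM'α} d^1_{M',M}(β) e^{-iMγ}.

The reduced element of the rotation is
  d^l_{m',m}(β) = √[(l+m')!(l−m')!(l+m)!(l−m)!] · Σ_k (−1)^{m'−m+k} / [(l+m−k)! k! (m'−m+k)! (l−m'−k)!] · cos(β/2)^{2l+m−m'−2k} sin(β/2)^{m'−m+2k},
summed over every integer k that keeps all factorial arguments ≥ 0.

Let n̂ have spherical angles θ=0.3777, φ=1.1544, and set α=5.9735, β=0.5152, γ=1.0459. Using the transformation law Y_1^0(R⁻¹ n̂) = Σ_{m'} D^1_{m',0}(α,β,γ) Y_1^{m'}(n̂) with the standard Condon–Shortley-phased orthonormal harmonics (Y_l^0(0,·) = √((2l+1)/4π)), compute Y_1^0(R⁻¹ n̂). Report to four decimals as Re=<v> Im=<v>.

Re=0.4047 Im=0.0000

Need the full column D^1_{m',0} for m'=−1..1 at α=5.9735, β=0.5152, γ=1.0459.
cos(β/2)=0.967004, sin(β/2)=0.254760
d^1_{-1,0}: single k=1 term ⇒ +0.348398;  D = +0.331824-0.106177i
d^1_{0,0}: k∈[0..1] ⇒ +0.935097 -0.064903 = +0.870194;  D = +0.870194+0.000000i
d^1_{1,0}: single k=0 term ⇒ -0.348398;  D = -0.331824-0.106177i
Y_1^{m'}(θ=0.3777,φ=1.1544) and Σ D·Y over m':
  (+0.3318-0.1062i)·(+0.0515-0.1165i)  (+0.8702+0.0000i)·(+0.4542+0.0000i)  (-0.3318-0.1062i)·(-0.0515-0.1165i)
Y_1^0(R⁻¹ n̂) = +0.404666+0.000000i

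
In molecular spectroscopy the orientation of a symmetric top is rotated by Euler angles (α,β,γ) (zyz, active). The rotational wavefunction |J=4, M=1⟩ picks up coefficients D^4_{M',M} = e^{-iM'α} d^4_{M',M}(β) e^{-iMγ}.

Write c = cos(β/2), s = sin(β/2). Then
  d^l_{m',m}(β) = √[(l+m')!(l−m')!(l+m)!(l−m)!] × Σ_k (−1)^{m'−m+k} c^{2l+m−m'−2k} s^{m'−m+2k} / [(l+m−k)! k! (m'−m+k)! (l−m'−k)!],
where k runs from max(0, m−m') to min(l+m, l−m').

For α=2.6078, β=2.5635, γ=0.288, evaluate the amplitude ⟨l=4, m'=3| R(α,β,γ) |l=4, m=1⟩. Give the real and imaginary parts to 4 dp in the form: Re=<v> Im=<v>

D^4_{3,1}(2.6078,2.5635,0.2880) = e^{-i·3·2.6078}·d^4_{3,1}(2.5635)·e^{-i·1·0.2880}. Compute d first:
Half-angle: c=0.285038, s=0.958516. N=√(5040·1·120·6)=1904.940944
The bounds max(0,m−m')=0 and min(l+m,l−m')=1 give 2 terms
  k=0: (−1)^2·1904.9409/(240)·0.2850^6·0.9585^2 = +0.003911
  k=1: (−1)^3·1904.9409/(144)·0.2850^4·0.9585^4 = -0.073710
d^4_{3,1}(2.5635) = +0.003911 -0.073710 = -0.069799
Attach z-rotation phases: D = e^{-i(3)(2.6078)}·(-0.069799)·e^{-i(1)(0.2880)} = +0.017770+0.067500i

Re=0.0178 Im=0.0675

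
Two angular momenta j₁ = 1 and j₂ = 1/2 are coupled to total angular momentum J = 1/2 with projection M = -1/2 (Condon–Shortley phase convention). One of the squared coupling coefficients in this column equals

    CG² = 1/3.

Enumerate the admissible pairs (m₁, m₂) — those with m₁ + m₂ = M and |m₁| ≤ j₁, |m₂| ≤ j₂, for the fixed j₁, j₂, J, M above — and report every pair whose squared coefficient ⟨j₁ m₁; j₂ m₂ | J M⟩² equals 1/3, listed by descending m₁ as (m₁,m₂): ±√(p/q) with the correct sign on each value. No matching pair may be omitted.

Admissible pairs with m₁+m₂ = M = -1/2: (-1,1/2), (0,-1/2)
  (m₁,m₂)=(0,-1/2): CG² = 1/3, CG = +√(1/3)   ← matches the target
  (m₁,m₂)=(-1,1/2): CG² = 2/3, CG = −√(2/3)
Pairs with CG² = 1/3: (0,-1/2): +√(1/3)

(0,-1/2): +√(1/3)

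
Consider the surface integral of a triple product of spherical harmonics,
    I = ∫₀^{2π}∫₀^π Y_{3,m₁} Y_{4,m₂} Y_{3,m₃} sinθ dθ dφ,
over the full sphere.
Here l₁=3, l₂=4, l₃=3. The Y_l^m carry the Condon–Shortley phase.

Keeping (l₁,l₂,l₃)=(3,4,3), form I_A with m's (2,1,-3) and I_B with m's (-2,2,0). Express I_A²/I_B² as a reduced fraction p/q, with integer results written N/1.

l's match ⇒ only the (l;m) 3-j factors differ between A and B.
A: triangle coeff Δ(3,4,3) = 1/34650; Σ_t [1,1]: t=1:−1/288 = -1/288; (3j)²=5/231 [(3 4 3; 2 1 -3)], sign=-1
B: triangle coeff Δ(3,4,3) = 1/34650; Σ_t [3,4]: t=3:−1/72 t=4:+1/96 = -1/288; (3j)²=1/462 [(3 4 3; -2 2 0)], sign=+1
I_A²/I_B² = (5/231)/(1/462) = 10/1

10/1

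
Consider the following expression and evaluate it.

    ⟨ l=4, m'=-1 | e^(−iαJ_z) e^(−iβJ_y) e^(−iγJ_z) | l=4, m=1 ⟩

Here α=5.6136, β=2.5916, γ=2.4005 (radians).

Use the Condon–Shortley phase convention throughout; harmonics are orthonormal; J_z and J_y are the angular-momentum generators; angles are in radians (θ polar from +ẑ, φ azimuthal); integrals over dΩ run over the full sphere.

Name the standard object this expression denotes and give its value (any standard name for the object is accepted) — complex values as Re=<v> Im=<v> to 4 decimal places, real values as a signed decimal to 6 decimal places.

Wigner D-matrix element, Re=-0.0066 Im=-0.0005

This is a Wigner D-matrix element — the rotation-matrix element ⟨l m'| R(α,β,γ) |l m⟩ in the angular-momentum basis.
Split into d^4_{-1,1}(β=2.5916) × two z-phases.
With c≡cos(β/2)=0.271543 and s≡sin(β/2)=0.962426, N=[6·120·120·6]^{1/2}=720.000000
Admissible k: 2..5 (factorial args all ≥0)
  k=2: (−1)^0·720.0000/(72)·0.2715^6·0.9624^2 = +0.003713
  k=3: (−1)^1·720.0000/(24)·0.2715^4·0.9624^4 = -0.139942
  k=4: (−1)^2·720.0000/(48)·0.2715^2·0.9624^6 = +0.878971
  k=5: (−1)^3·720.0000/(720)·0.2715^0·0.9624^8 = -0.736105
d^4_{-1,1}(2.5916) = +0.003713 -0.139942 +0.878971 -0.736105 = +0.006638
Phases: e^{-i·(-1)·5.6136}=+0.784079-0.620661i, e^{-i·(1)·2.4005}=-0.737731-0.675094i ⇒ D=-0.006621-0.000474i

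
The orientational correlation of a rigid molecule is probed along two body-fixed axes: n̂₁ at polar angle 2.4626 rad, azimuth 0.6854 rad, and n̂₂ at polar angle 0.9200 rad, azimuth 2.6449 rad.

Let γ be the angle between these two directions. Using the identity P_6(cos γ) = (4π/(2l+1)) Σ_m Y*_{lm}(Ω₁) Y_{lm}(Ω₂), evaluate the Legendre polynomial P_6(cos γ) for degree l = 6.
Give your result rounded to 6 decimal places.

0.001244

Term-by-term m-sum for l=6 (normalisation 4π/13 = 0.966644):
  [-6]  conj(Y_{6,-6})(Ω₁) = -0.01673 - 0.02446j ; Y_{6,-6}(Ω₂) = -0.12092 + 0.01969j ; Δ = 0.00251 + 0.00263j
  [-5]  conj(Y_{6,-5})(Ω₁) = 0.12207 + 0.03582j ; Y_{6,-5}(Ω₂) = 0.25567 - 0.19767j ; Δ = 0.03829 - 0.01497j
  [-4]  conj(Y_{6,-4})(Ω₁) = -0.28940 + 0.12235j ; Y_{6,-4}(Ω₂) = -0.17544 + 0.39714j ; Δ = 0.00218 - 0.13640j
  [-3]  conj(Y_{6,-3})(Ω₁) = 0.21450 - 0.40663j ; Y_{6,-3}(Ω₂) = -0.01662 - 0.20546j ; Δ = -0.08711 - 0.03731j
  [-2]  conj(Y_{6,-2})(Ω₁) = 0.05620 + 0.27723j ; Y_{6,-2}(Ω₂) = -0.13067 - 0.20057j ; Δ = 0.04826 - 0.04750j
  [-1]  conj(Y_{6,-1})(Ω₁) = 0.16603 + 0.13575j ; Y_{6,-1}(Ω₂) = 0.27327 + 0.14812j ; Δ = 0.02526 + 0.06169j
  [+0]  conj(Y_{6,0})(Ω₁) = -0.35806 + 0.00000j ; Y_{6,0}(Ω₂) = 0.16057 + 0.00000j ; Δ = -0.05749 + 0.00000j
  [+1]  conj(Y_{6,1})(Ω₁) = -0.16603 + 0.13575j ; Y_{6,1}(Ω₂) = -0.27327 + 0.14812j ; Δ = 0.02526 - 0.06169j
  [+2]  conj(Y_{6,2})(Ω₁) = 0.05620 - 0.27723j ; Y_{6,2}(Ω₂) = -0.13067 + 0.20057j ; Δ = 0.04826 + 0.04750j
  [+3]  conj(Y_{6,3})(Ω₁) = -0.21450 - 0.40663j ; Y_{6,3}(Ω₂) = 0.01662 - 0.20546j ; Δ = -0.08711 + 0.03731j
  [+4]  conj(Y_{6,4})(Ω₁) = -0.28940 - 0.12235j ; Y_{6,4}(Ω₂) = -0.17544 - 0.39714j ; Δ = 0.00218 + 0.13640j
  [+5]  conj(Y_{6,5})(Ω₁) = -0.12207 + 0.03582j ; Y_{6,5}(Ω₂) = -0.25567 - 0.19767j ; Δ = 0.03829 + 0.01497j
  [+6]  conj(Y_{6,6})(Ω₁) = -0.01673 + 0.02446j ; Y_{6,6}(Ω₂) = -0.12092 - 0.01969j ; Δ = 0.00251 - 0.00263j
Total Σ_m = 0.00129 + 0.00000j. Multiply by 0.966644: 0.00124 + 0.00000j. P_6(cos γ) = 0.001244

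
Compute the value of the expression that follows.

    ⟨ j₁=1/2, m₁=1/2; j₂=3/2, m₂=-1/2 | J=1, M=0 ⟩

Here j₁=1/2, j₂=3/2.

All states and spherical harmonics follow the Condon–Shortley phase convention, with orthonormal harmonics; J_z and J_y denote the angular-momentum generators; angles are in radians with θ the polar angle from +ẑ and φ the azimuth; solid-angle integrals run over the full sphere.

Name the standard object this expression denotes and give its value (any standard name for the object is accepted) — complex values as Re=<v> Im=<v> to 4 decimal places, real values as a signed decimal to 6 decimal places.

Clebsch–Gordan coefficient, +√(1/2) ≈ +0.707107

This is a Clebsch–Gordan (vector-coupling) coefficient.
j₁+j₂−J=1  J+j₁−j₂=0  J−j₁+j₂=2  j₁+j₂+J+1=4
(j₁±m₁, j₂±m₂, J±M) = (1,0,1,2,1,1)
P² = 1/2
sum k=0..0:
  [0] +1/1 = 1
S = 1
C² = P²·S² = 1/2 ; C = +0.707107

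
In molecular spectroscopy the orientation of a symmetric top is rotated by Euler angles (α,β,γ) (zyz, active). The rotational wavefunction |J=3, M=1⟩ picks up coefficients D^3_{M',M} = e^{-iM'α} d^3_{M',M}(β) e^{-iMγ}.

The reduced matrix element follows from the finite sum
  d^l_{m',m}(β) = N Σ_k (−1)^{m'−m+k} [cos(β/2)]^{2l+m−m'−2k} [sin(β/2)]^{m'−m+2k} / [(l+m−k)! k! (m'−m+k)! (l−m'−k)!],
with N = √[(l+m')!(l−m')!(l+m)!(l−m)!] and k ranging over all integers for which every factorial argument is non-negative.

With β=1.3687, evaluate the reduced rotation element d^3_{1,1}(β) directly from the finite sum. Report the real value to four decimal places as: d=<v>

d=-0.3607

d^3_{1,1}(β=1.3687) via the finite sum:
Half-angle: c=0.774830, s=0.632170. N=√(24·2·24·2)=48.000000
Admissible k: 0..2 (factorial args all ≥0)
  k=0: (−1)^0·48.0000/(48)·0.7748^6·0.6322^0 = +0.216391
  k=1: (−1)^1·48.0000/(6)·0.7748^4·0.6322^2 = -1.152346
  k=2: (−1)^2·48.0000/(8)·0.7748^2·0.6322^4 = +0.575305
d^3_{1,1}(1.3687) = +0.216391 -1.152346 +0.575305 = -0.360650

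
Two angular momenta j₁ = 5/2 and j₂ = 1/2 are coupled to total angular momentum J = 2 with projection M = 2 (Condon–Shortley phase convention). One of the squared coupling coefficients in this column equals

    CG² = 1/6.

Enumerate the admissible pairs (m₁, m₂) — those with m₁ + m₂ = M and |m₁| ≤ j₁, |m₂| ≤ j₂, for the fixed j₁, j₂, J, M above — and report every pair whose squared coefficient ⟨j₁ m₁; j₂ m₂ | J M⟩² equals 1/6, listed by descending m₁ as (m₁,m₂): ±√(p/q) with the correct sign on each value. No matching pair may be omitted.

(3/2,1/2): −√(1/6)

Admissible pairs with m₁+m₂ = M = 2: (3/2,1/2), (5/2,-1/2)
  (m₁,m₂)=(5/2,-1/2): CG² = 5/6, CG = +√(5/6)
  (m₁,m₂)=(3/2,1/2): CG² = 1/6, CG = −√(1/6)   ← matches the target
Pairs with CG² = 1/6: (3/2,1/2): −√(1/6)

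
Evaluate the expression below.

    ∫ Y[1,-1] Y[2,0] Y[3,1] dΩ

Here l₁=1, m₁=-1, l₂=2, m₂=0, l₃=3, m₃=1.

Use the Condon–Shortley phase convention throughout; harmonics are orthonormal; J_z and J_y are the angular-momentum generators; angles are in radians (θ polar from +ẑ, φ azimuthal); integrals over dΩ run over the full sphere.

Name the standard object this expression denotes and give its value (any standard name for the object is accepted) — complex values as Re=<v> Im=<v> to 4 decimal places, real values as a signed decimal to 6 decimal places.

Gaunt coefficient, -0.202301

This is a Gaunt coefficient — the integral of a triple product of spherical harmonics over the sphere.
m-sum 0 ✓  L=6 even ✓  1≤3≤3 ✓
Π(2lᵢ+1) = 3×5×7 = 105
triangle coeff Δ(1,2,3) = 1/105
Σ_t [0,0]: t=0:+1/4 = 1/4
(3j)²=3/35 [(1 2 3; 0 0 0)], sign=-1
Σ_t [0,0]: t=0:+1/8 = 1/8
(3j)²=2/35 [(1 2 3; -1 0 1)], sign=+1
⇒ 4πI² = 18/35
I = (-1)√(18/35/(4π)) = -0.20230066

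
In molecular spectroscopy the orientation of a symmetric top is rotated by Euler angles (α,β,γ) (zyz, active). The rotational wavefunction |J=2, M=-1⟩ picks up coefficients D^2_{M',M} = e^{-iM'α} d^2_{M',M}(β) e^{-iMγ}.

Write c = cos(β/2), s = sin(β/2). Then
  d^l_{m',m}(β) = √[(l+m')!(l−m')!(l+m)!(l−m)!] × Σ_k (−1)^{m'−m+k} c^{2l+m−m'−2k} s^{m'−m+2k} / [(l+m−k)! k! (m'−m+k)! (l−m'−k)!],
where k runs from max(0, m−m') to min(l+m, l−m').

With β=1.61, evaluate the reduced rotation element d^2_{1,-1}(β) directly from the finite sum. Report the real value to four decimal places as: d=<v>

d=0.4789

d^2_{1,-1}(β=1.6100) via the finite sum:
With c≡cos(β/2)=0.693111 and s≡sin(β/2)=0.720831, N=[6·1·1·6]^{1/2}=6.000000
k∈{0,1} keeps every argument non-negative
  k=0: (−1)^2·6.0000/(2)·0.6931^2·0.7208^2 = +0.748848
  k=1: (−1)^3·6.0000/(6)·0.6931^0·0.7208^4 = -0.269981
d^2_{1,-1}(1.6100) = +0.748848 -0.269981 = +0.478867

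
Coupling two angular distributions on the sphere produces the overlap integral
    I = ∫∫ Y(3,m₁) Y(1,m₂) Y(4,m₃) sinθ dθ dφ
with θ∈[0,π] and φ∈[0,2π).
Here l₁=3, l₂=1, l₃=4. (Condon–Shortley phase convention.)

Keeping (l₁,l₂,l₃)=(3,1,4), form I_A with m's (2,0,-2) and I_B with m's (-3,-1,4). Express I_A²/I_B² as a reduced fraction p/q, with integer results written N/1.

Same 3,1,4: normalisation and zero-m 3j drop out of the ratio.
A: Δ: 0! 6! 2! / 9! → 1/252; sum: t=0:+1/120 = 1/120; 3j²(3 1 4; 2 0 -2) = Δ·Π!·Σ² = 1/21  (sign +1)
B: Δ: 0! 6! 2! / 9! → 1/252; sum: t=0:+1/1440 = 1/1440; 3j²(3 1 4; -3 -1 4) = Δ·Π!·Σ² = 1/9  (sign +1)
I_A²/I_B² = (1/21)/(1/9) = 3/7

3/7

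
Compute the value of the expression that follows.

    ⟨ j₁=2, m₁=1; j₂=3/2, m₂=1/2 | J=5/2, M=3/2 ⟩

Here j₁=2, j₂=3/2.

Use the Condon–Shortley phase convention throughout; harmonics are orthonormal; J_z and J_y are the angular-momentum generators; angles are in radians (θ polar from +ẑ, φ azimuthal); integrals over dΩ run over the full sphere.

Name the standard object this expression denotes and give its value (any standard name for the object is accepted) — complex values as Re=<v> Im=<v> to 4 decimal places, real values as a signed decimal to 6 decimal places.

Clebsch–Gordan coefficient, +√(1/35) ≈ +0.169031

This is a Clebsch–Gordan (vector-coupling) coefficient.
triangle: 1!·3!·2!/7! = 12/5040
(j±m)!: 3!·1!·2!·1!·4!·1! = 288
prefactor² = (2J+1)·Δ·N² = 144/35
  k=0: +1/(0!·1!·1!·2!·2!·0!) = 1/4
  k=1: −1/(1!·0!·0!·1!·3!·1!) = -1/6
Σ = 1/12  ⇒  CG² = 144/35·(1/12)² = 1/35
CG = +√(1/35) = +0.169031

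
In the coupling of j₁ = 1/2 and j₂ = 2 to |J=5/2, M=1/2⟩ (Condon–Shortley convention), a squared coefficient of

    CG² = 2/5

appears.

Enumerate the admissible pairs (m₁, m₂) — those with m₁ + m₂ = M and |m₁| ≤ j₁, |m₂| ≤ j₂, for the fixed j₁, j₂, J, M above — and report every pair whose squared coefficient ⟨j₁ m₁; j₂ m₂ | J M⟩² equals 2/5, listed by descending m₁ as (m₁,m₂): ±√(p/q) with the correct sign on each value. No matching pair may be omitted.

Admissible pairs with m₁+m₂ = M = 1/2: (-1/2,1), (1/2,0)
  (m₁,m₂)=(1/2,0): CG² = 3/5, CG = +√(3/5)
  (m₁,m₂)=(-1/2,1): CG² = 2/5, CG = +√(2/5)   ← matches the target
Pairs with CG² = 2/5: (-1/2,1): +√(2/5)

(-1/2,1): +√(2/5)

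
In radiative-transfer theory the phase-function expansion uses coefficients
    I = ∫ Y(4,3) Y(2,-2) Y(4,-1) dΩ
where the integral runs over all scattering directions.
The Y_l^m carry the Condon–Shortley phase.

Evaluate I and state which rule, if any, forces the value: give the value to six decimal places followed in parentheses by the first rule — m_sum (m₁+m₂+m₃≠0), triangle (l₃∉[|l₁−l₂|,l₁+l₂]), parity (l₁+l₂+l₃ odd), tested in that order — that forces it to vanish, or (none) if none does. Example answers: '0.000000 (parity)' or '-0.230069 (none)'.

0.159270 (none)

m-sum 0 ✓  L=10 even ✓  2≤4≤6 ✓
Π(2lᵢ+1) = 9×5×9 = 405
triangle coeff Δ(4,2,4) = 1/13860
Σ_t [0,2]: t=0:+1/192 t=1:−1/36 t=2:+1/192 = -5/288
(3j)²=20/693 [(4 2 4; 0 0 0)], sign=-1
Σ_t [0,0]: t=0:+1/480 = 1/480
(3j)²=3/110 [(4 2 4; 3 -2 -1)], sign=-1
⇒ 4πI² = 270/847
I = (+1)√(270/847/(4π)) = 0.15927046
No selection rule forces the value: the integral is nonzero (none).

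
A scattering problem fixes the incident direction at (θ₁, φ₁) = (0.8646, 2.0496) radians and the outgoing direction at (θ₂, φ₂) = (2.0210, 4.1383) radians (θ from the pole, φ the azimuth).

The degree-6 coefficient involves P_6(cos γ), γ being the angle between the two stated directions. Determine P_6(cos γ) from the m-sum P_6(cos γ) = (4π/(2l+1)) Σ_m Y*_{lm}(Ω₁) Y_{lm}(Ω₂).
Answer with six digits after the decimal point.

0.116987

Summing Y*_{l m}(θ₁,φ₁)·Y_{l m}(θ₂,φ₂) over m ∈ [−6, 6]; prefactor 4π/(2·6+1) = 0.966644:
  [-6]  conj(Y_{6,-6})(Ω₁) = +0.090342-0.024883i ; Y_{6,-6}(Ω₂) = +0.245626+0.076773i ; Δ = +0.024101+0.000824i
  [-5]  conj(Y_{6,-5})(Ω₁) = -0.188233-0.203040i ; Y_{6,-5}(Ω₂) = +0.115398+0.415111i ; Δ = +0.062562-0.101568i
  [-4]  conj(Y_{6,-4})(Ω₁) = -0.146632+0.408768i ; Y_{6,-4}(Ω₂) = -0.168472+0.189945i ; Δ = -0.052940-0.096718i
  [-3]  conj(Y_{6,-3})(Ω₁) = +0.301176-0.040719i ; Y_{6,-3}(Ω₂) = +0.187560+0.028629i ; Δ = +0.057654+0.000985i
  [-2]  conj(Y_{6,-2})(Ω₁) = +0.078963+0.112215i ; Y_{6,-2}(Ω₂) = +0.132672+0.295012i ; Δ = -0.022629+0.038183i
  [-1]  conj(Y_{6,-1})(Ω₁) = +0.166936-0.321593i ; Y_{6,-1}(Ω₂) = +0.044054-0.068116i ; Δ = -0.014551-0.025539i
  [+0]  conj(Y_{6,0})(Ω₁) = +0.038531-0.000000i ; Y_{6,0}(Ω₂) = +0.327775+0.000000i ; Δ = +0.012629+0.000000i
  [+1]  conj(Y_{6,1})(Ω₁) = -0.166936-0.321593i ; Y_{6,1}(Ω₂) = -0.044054-0.068116i ; Δ = -0.014551+0.025539i
  [+2]  conj(Y_{6,2})(Ω₁) = +0.078963-0.112215i ; Y_{6,2}(Ω₂) = +0.132672-0.295012i ; Δ = -0.022629-0.038183i
  [+3]  conj(Y_{6,3})(Ω₁) = -0.301176-0.040719i ; Y_{6,3}(Ω₂) = -0.187560+0.028629i ; Δ = +0.057654-0.000985i
  [+4]  conj(Y_{6,4})(Ω₁) = -0.146632-0.408768i ; Y_{6,4}(Ω₂) = -0.168472-0.189945i ; Δ = -0.052940+0.096718i
  [+5]  conj(Y_{6,5})(Ω₁) = +0.188233-0.203040i ; Y_{6,5}(Ω₂) = -0.115398+0.415111i ; Δ = +0.062562+0.101568i
  [+6]  conj(Y_{6,6})(Ω₁) = +0.090342+0.024883i ; Y_{6,6}(Ω₂) = +0.245626-0.076773i ; Δ = +0.024101-0.000824i
Total Σ_m = +0.121024-0.000000i. Multiply by 0.966644: +0.116987-0.000000i. P_6(cos γ) = 0.116987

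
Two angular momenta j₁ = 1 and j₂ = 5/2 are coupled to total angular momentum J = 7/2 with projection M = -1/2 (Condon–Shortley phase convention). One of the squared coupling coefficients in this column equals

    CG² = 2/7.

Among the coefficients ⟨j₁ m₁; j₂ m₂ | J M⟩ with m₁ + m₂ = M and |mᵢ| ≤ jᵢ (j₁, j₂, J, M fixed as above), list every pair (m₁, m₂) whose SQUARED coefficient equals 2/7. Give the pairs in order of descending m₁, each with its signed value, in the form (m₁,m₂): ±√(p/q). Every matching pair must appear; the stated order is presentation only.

Admissible pairs with m₁+m₂ = M = -1/2: (-1,1/2), (0,-1/2), (1,-3/2)
  (m₁,m₂)=(1,-3/2): CG² = 1/7, CG = +√(1/7)
  (m₁,m₂)=(0,-1/2): CG² = 4/7, CG = +√(4/7)
  (m₁,m₂)=(-1,1/2): CG² = 2/7, CG = +√(2/7)   ← matches the target
Pairs with CG² = 2/7: (-1,1/2): +√(2/7)

(-1,1/2): +√(2/7)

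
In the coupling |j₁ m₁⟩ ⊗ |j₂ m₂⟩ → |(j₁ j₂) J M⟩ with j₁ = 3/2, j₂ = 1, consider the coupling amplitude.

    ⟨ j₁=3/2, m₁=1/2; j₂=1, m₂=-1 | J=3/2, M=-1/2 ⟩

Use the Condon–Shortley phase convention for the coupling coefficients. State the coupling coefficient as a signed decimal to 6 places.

+0.730297

j₁+j₂−J=1  J+j₁−j₂=2  J−j₁+j₂=1  j₁+j₂+J+1=5
(j₁±m₁, j₂±m₂, J±M) = (2,1,0,2,1,2)
P² = 8/15
sum k=0..0:
  [0] +1/1 = 1
S = 1
C² = P²·S² = 8/15 ; C = +0.730297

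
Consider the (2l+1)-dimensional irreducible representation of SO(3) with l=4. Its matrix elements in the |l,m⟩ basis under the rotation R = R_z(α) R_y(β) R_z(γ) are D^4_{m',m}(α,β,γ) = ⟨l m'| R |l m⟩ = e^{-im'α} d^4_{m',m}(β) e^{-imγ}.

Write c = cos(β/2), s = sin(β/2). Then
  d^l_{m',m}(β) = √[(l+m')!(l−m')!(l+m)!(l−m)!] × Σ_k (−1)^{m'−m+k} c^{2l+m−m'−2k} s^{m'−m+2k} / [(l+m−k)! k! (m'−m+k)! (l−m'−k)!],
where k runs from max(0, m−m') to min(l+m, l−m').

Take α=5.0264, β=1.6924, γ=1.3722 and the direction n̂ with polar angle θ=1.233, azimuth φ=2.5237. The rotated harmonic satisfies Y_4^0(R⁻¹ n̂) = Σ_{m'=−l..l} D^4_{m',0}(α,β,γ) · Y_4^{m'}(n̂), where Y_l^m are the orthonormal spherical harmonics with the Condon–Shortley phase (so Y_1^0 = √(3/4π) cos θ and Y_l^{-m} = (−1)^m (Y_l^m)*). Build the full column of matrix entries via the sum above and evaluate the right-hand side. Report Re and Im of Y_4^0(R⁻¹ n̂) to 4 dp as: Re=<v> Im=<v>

Need the full column D^4_{m',0} for m'=−4..4 at α=5.0264, β=1.6924, γ=1.3722.
cos(β/2)=0.662833, sin(β/2)=0.748767
d^4_{-4,0}: single k=4 term ⇒ +0.507637;  D = +0.157155+0.482698i
d^4_{-3,0}: k∈[3..4] ⇒ +0.635515 -0.810981 = -0.175466;  D = +0.141909-0.103199i
d^4_{-2,0}: k∈[2..4] ⇒ +0.451066 -1.534949 +0.734531 = -0.349352;  D = +0.282692+0.205260i
d^4_{-1,0}: k∈[1..4] ⇒ +0.188231 -1.441212 +1.839131 -0.391153 = +0.194998;  D = +0.060230-0.185463i
d^4_{0,0}: k∈[0..4] ⇒ +0.037259 -0.760745 +2.184271 -1.238822 +0.098804 = +0.320767;  D = +0.320767+0.000000i
d^4_{1,0}: k∈[0..3] ⇒ -0.188231 +1.441212 -1.839131 +0.391153 = -0.194998;  D = -0.060230-0.185463i
d^4_{2,0}: k∈[0..2] ⇒ +0.451066 -1.534949 +0.734531 = -0.349352;  D = +0.282692-0.205260i
d^4_{3,0}: k∈[0..1] ⇒ -0.635515 +0.810981 = +0.175466;  D = -0.141909-0.103199i
d^4_{4,0}: single k=0 term ⇒ +0.507637;  D = +0.157155-0.482698i
Y_4^{m'}(θ=1.233,φ=2.5237) and Σ D·Y over m':
  (+0.1572+0.4827i)·(-0.2749+0.2178i)  (+0.1419-0.1032i)·(+0.0972-0.3345i)  (+0.2827+0.2053i)·(-0.0226-0.0650i)  (+0.0602-0.1855i)·(+0.2690+0.1912i)  (+0.3208+0.0000i)·(+0.0135+0.0000i)  (-0.0602-0.1855i)·(-0.2690+0.1912i)  (+0.2827-0.2053i)·(-0.0226+0.0650i)  (-0.1419-0.1032i)·(-0.0972-0.3345i)  (+0.1572-0.4827i)·(-0.2749-0.2178i)
Y_4^0(R⁻¹ n̂) = -0.216526-0.000000i

Re=-0.2165 Im=0.0000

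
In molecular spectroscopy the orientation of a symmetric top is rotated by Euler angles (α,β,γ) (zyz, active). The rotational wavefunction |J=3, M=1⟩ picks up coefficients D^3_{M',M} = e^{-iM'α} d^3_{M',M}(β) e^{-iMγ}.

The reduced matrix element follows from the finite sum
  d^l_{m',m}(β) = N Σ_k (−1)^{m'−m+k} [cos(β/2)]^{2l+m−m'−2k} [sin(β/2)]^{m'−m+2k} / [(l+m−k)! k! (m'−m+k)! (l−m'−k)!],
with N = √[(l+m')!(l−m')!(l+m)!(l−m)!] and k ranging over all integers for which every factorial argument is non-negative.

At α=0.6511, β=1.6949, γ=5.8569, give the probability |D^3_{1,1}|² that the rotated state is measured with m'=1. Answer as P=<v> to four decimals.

First d^3_{1,1}(β=1.6949), then the phase factors e^{-i(1)α} and e^{-i(1)γ}:
With c≡cos(β/2)=0.661897 and s≡sin(β/2)=0.749595, N=[24·2·24·2]^{1/2}=48.000000
k: max(0,(1)−(1))=0 … min(3+(1),3−(1))=2
  k=0: (−1)^0·48.0000/(48)·0.6619^6·0.7496^0 = +0.084089
  k=1: (−1)^1·48.0000/(6)·0.6619^4·0.7496^2 = -0.862789
  k=2: (−1)^2·48.0000/(8)·0.6619^2·0.7496^4 = +0.829924
d^3_{1,1}(1.6949) = +0.084089 -0.862789 +0.829924 = +0.051225
|D^3_{1,1}|² = |d^3_{1,1}(β)|² = (+0.051225)² = 0.002624 (the z-rotation phases have unit modulus)

P=0.0026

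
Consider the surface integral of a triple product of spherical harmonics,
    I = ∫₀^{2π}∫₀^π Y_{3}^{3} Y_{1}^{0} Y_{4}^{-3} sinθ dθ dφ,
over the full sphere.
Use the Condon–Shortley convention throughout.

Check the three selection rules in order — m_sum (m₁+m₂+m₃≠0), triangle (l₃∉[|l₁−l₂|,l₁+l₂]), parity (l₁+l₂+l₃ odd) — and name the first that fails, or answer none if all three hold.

Σmᵢ = 0  ✓
l₃∈[|l₁−l₂|,l₁+l₂]=[2,4], have l₃=4  ✓
Σlᵢ = 8 ⇒ even  ✓

none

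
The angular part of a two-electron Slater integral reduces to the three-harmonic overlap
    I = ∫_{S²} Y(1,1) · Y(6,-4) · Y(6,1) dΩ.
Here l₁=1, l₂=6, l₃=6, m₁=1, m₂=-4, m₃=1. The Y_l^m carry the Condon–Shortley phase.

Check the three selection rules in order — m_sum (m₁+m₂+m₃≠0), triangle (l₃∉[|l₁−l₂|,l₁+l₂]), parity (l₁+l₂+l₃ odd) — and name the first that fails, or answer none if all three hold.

m₁+m₂+m₃ = 1 − 4 + 1 = -2  ✗
triangle: |1−6|=5 ≤ l₃=6 ≤ 1+6=7
parity: l₁+l₂+l₃ = 13 is odd

m_sum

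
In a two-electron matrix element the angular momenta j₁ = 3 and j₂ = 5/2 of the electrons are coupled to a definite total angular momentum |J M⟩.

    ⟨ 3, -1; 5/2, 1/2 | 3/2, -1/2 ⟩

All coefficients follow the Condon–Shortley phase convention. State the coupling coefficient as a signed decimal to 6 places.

j₁+j₂−J=4  J+j₁−j₂=2  J−j₁+j₂=1  j₁+j₂+J+1=8
(j₁±m₁, j₂±m₂, J±M) = (2,4,3,2,1,2)
P² = 192/35
sum k=2..3:
  [2] +1/8 = 1/8
  [3] −1/6 = -1/6
S = -1/24
C² = P²·S² = 1/105 ; C = -0.097590

-0.097590  (= −√(1/105))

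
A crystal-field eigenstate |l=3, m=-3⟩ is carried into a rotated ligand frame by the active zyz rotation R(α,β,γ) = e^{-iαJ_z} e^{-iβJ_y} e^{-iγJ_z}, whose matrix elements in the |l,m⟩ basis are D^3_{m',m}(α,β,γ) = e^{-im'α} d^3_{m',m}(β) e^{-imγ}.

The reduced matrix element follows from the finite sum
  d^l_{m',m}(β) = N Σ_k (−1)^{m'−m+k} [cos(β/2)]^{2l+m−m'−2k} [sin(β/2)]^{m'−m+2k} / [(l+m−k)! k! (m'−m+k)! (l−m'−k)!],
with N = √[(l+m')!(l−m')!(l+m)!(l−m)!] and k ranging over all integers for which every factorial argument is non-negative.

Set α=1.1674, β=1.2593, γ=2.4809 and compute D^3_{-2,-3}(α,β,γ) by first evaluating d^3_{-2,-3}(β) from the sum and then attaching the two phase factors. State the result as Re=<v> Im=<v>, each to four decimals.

D^3_{-2,-3}(1.1674,1.2593,2.4809) = e^{-i·-2·1.1674}·d^3_{-2,-3}(1.2593)·e^{-i·-3·2.4809}. Compute d first:
With c≡cos(β/2)=0.808234 and s≡sin(β/2)=0.588862, N=[1·120·1·720]^{1/2}=293.938769
k: max(0,(-3)−(-2))=0 … min(3+(-3),3−(-2))=0
  k=0: (−1)^1·293.9388/(120)·0.8082^5·0.5889^1 = -0.497478
d^3_{-2,-3}(1.2593) = -0.497478
D = (-0.691818+0.722072i)·(-0.497478)·(+0.399784+0.916609i) = +0.466851+0.171855i

Re=0.4669 Im=0.1719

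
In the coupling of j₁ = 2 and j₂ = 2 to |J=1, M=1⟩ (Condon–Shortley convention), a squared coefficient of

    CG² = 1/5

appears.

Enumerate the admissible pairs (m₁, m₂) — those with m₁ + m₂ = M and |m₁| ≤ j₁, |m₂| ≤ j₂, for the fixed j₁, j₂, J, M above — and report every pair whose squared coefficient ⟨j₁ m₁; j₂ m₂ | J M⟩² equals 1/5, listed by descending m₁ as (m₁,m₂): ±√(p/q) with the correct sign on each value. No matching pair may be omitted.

(2,-1): +√(1/5); (-1,2): −√(1/5)

Admissible pairs with m₁+m₂ = M = 1: (-1,2), (0,1), (1,0), (2,-1)
  (m₁,m₂)=(2,-1): CG² = 1/5, CG = +√(1/5)   ← matches the target
  (m₁,m₂)=(1,0): CG² = 3/10, CG = −√(3/10)
  (m₁,m₂)=(0,1): CG² = 3/10, CG = +√(3/10)
  (m₁,m₂)=(-1,2): CG² = 1/5, CG = −√(1/5)   ← matches the target
Pairs with CG² = 1/5: (2,-1): +√(1/5); (-1,2): −√(1/5)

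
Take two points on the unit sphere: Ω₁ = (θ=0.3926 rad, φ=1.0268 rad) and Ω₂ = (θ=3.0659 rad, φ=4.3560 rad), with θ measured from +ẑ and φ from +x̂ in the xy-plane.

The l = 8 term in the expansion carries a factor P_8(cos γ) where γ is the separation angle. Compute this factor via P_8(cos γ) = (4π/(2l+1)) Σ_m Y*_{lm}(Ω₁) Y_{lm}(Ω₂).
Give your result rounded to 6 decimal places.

-0.147700

Addition theorem: P_8(cos γ) = (4π/17) Σ_m Y*_{lm}(Ω₁) Y_{lm}(Ω₂), m = −8…8:
  m=-8: (-0.00008 + 0.00022j) × (-0.00000 + 0.00000j) = 0.00000 - 0.00000j  (running Σ = 0.00000 - 0.00000j)
  m=-7: (0.00141 + 0.00180j) × (-0.00000 - 0.00000j) = 0.00000 - 0.00000j  (running Σ = 0.00000 - 0.00000j)
  m=-6: (0.01383 - 0.00170j) × (0.00000 - 0.00000j) = 0.00000 - 0.00000j  (running Σ = 0.00000 - 0.00000j)
  m=-5: (0.02471 - 0.05509j) × (0.00002 + 0.00001j) = 0.00000 - 0.00000j  (running Σ = 0.00000 - 0.00000j)
  m=-4: (-0.10791 - 0.15599j) × (0.00006 + 0.00043j) = 0.00006 - 0.00006j  (running Σ = 0.00006 - 0.00006j)
  m=-3: (-0.41610 + 0.02549j) × (-0.00519 + 0.00284j) = 0.00209 - 0.00132j  (running Σ = 0.00215 - 0.00137j)
  m=-2: (-0.26122 + 0.49834j) × (-0.04326 - 0.03739j) = 0.02994 - 0.01179j  (running Σ = 0.03208 - 0.01316j)
  m=-1: (0.12670 + 0.20947j) × (0.12377 - 0.33246j) = 0.08532 - 0.01620j  (running Σ = 0.11741 - 0.02936j)
  m=0: (-0.41543 + 0.00000j) × (1.04619 + 0.00000j) = -0.43462 + 0.00000j  (running Σ = -0.31722 - 0.02936j)
  m=1: (-0.12670 + 0.20947j) × (-0.12377 - 0.33246j) = 0.08532 + 0.01620j  (running Σ = -0.23189 - 0.01316j)
  m=2: (-0.26122 - 0.49834j) × (-0.04326 + 0.03739j) = 0.02994 + 0.01179j  (running Σ = -0.20196 - 0.00137j)
  m=3: (0.41610 + 0.02549j) × (0.00519 + 0.00284j) = 0.00209 + 0.00132j  (running Σ = -0.19987 - 0.00006j)
  m=4: (-0.10791 + 0.15599j) × (0.00006 - 0.00043j) = 0.00006 + 0.00006j  (running Σ = -0.19981 - 0.00000j)
  m=5: (-0.02471 - 0.05509j) × (-0.00002 + 0.00001j) = 0.00000 + 0.00000j  (running Σ = -0.19981 - 0.00000j)
  m=6: (0.01383 + 0.00170j) × (0.00000 + 0.00000j) = 0.00000 + 0.00000j  (running Σ = -0.19981 - 0.00000j)
  m=7: (-0.00141 + 0.00180j) × (0.00000 - 0.00000j) = 0.00000 + 0.00000j  (running Σ = -0.19981 - 0.00000j)
  m=8: (-0.00008 - 0.00022j) × (-0.00000 - 0.00000j) = 0.00000 + 0.00000j  (running Σ = -0.19981 - 0.00000j)
Total Σ_m = -0.19981 - 0.00000j. Multiply by 0.739198: -0.14770 - 0.00000j. P_8(cos γ) = -0.147700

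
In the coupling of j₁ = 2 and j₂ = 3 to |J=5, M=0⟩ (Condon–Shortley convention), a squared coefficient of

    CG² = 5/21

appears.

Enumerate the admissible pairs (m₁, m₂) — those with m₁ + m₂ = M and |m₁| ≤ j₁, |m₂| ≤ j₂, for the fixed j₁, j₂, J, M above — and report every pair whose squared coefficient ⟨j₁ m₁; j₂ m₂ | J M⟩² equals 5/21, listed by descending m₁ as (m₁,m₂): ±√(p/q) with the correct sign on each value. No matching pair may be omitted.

(1,-1): +√(5/21); (-1,1): +√(5/21)

Admissible pairs with m₁+m₂ = M = 0: (-2,2), (-1,1), (0,0), (1,-1), (2,-2)
  (m₁,m₂)=(2,-2): CG² = 1/42, CG = +√(1/42)
  (m₁,m₂)=(1,-1): CG² = 5/21, CG = +√(5/21)   ← matches the target
  (m₁,m₂)=(0,0): CG² = 10/21, CG = +√(10/21)
  (m₁,m₂)=(-1,1): CG² = 5/21, CG = +√(5/21)   ← matches the target
  (m₁,m₂)=(-2,2): CG² = 1/42, CG = +√(1/42)
Pairs with CG² = 5/21: (1,-1): +√(5/21); (-1,1): +√(5/21)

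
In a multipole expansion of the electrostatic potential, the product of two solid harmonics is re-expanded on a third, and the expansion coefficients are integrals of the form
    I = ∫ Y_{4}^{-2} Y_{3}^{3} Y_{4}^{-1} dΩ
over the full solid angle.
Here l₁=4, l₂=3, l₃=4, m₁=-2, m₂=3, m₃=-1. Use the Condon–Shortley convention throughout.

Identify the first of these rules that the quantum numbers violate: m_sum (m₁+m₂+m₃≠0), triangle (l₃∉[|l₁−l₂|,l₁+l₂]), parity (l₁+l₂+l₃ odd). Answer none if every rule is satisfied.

parity

Σmᵢ = 0  ✓
l₃∈[|l₁−l₂|,l₁+l₂]=[1,7], have l₃=4  ✓
Σlᵢ = 11 ⇒ odd  ✗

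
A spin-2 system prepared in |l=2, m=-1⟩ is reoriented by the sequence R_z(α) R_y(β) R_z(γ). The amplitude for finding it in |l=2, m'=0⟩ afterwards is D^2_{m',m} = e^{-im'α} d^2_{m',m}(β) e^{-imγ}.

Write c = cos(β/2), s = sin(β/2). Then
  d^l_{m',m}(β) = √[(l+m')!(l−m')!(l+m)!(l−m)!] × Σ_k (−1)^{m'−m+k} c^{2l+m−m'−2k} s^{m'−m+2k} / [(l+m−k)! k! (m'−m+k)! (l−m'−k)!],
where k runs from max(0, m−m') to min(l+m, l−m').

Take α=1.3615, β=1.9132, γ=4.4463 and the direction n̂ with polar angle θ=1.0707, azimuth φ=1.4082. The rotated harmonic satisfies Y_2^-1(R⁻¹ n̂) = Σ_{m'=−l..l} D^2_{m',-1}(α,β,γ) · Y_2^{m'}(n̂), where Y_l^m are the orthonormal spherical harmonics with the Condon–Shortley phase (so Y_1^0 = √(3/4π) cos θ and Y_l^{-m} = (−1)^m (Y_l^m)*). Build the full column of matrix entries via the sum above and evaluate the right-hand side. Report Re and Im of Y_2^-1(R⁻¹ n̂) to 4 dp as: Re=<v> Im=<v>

Re=0.0804 Im=0.3751

Need the full column D^2_{m',-1} for m'=−2..2 at α=1.3615, β=1.9132, γ=4.4463.
cos(β/2)=0.576302, sin(β/2)=0.817237
d^2_{-2,-1}: single k=1 term ⇒ +0.312844;  D = +0.197851+0.242336i
d^2_{-1,-1}: k∈[0..1] ⇒ +0.110306 -0.665453 = -0.555147;  D = -0.493590+0.254080i
d^2_{0,-1}: k∈[0..1] ⇒ -0.383154 +0.770495 = +0.387340;  D = -0.101855-0.373708i
d^2_{1,-1}: k∈[0..1] ⇒ +0.665453 -0.446058 = +0.219394;  D = -0.219041+0.012453i
d^2_{2,-1}: single k=0 term ⇒ -0.629106;  D = +0.095570-0.621805i
Y_2^{m'}(θ=1.0707,φ=1.4082) and Σ D·Y over m':
  (+0.1979+0.2423i)·(-0.2819-0.0950i)  (-0.4936+0.2541i)·(+0.0526-0.3208i)  (-0.1019-0.3737i)·(-0.0978+0.0000i)  (-0.2190+0.0125i)·(-0.0526-0.3208i)  (+0.0956-0.6218i)·(-0.2819+0.0950i)
Y_2^-1(R⁻¹ n̂) = +0.080437+0.375124i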